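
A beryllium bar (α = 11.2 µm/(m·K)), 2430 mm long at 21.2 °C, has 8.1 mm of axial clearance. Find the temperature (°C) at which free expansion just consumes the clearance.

319 °C

α·L₀·ΔT = 8.1 mm ⇒ ΔT = 8.1 / (11.2×10⁻⁶ × 2430.0) = 297.6 K.
T = 21.2 + 297.6 = 318.8 °C.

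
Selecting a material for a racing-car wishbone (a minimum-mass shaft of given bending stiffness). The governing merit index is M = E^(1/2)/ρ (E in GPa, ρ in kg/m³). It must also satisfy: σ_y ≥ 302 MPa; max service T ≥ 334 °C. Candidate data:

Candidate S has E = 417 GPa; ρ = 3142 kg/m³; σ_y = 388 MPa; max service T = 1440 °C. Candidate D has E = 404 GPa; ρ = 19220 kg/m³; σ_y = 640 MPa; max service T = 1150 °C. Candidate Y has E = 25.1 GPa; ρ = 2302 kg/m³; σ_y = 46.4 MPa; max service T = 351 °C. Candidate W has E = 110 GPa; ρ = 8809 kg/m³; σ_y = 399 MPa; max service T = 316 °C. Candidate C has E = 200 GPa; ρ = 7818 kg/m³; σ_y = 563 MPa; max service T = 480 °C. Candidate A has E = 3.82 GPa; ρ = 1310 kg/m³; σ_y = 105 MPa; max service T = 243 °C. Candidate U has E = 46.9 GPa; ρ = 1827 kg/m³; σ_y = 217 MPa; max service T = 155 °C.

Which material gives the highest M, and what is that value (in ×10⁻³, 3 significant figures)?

Screen on constraints: σ_y ≥ 302 MPa; max service T ≥ 334 °C. Survivors: candidate S, candidate D, candidate C.
Computing M directly (units already consistent):
  candidate S: M = 6.50×10⁻³
  candidate C: M = 1.81×10⁻³
  candidate D: M = 1.05×10⁻³
Candidate S has the largest M.

candidate S, M = 6.50×10⁻³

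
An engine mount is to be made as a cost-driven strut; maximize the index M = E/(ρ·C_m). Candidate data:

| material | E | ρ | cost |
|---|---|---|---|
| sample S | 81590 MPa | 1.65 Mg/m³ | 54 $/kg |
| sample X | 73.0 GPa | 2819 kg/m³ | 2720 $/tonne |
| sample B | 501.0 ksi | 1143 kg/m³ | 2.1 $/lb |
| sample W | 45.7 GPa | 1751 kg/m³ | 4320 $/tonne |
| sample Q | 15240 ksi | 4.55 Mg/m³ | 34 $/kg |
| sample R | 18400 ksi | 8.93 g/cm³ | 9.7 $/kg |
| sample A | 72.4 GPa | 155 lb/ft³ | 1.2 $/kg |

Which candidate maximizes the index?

In SI units:
  sample S: E = 81.59 GPa, ρ = 1650 kg/m³, cost = 54.00 $/kg
  sample X: E = 73.00 GPa, ρ = 2819 kg/m³, cost = 2.720 $/kg
  sample B: E = 3.454 GPa, ρ = 1143 kg/m³, cost = 4.630 $/kg
  sample W: E = 45.70 GPa, ρ = 1751 kg/m³, cost = 4.320 $/kg
  sample Q: E = 105.1 GPa, ρ = 4550 kg/m³, cost = 34.00 $/kg
  sample R: E = 126.9 GPa, ρ = 8930 kg/m³, cost = 9.700 $/kg
  sample A: E = 72.40 GPa, ρ = 2483 kg/m³, cost = 1.200 $/kg
  sample A: M = 24.3 MN·m per $
  sample X: M = 9.52 MN·m per $
  sample W: M = 6.04 MN·m per $
  sample R: M = 1.46 MN·m per $
  sample S: M = 0.916 MN·m per $
  sample Q: M = 0.679 MN·m per $
  sample B: M = 0.653 MN·m per $
Sample A has the largest M.

sample A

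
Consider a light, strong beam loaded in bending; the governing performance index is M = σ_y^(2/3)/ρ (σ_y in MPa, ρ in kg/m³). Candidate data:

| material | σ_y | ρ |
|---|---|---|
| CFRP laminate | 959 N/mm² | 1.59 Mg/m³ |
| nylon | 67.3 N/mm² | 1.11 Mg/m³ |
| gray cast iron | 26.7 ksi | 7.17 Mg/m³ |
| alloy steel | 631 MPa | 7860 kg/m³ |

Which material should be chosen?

CFRP laminate

Putting every candidate on a common basis:
  CFRP laminate: σ_y = 959.0 MPa, ρ = 1590 kg/m³
  nylon: σ_y = 67.30 MPa, ρ = 1110 kg/m³
  gray cast iron: σ_y = 184.1 MPa, ρ = 7170 kg/m³
  alloy steel: σ_y = 631.0 MPa, ρ = 7860 kg/m³
  CFRP laminate: M = 61.2×10⁻³
  nylon: M = 14.9×10⁻³
  alloy steel: M = 9.36×10⁻³
  gray cast iron: M = 4.51×10⁻³
Highest index: CFRP laminate.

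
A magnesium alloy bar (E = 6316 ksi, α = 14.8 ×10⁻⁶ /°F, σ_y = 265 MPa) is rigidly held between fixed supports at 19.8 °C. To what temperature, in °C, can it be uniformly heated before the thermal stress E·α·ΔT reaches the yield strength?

248 °C

E = 6316 ksi = 43.55 GPa.
α = 14.8×10⁻⁶/°F × 9/5 = 26.6×10⁻⁶/K.
E·α·ΔT = 265.0 MPa ⇒ ΔT = 265.0 / (43.55×10³ × 26.6×10⁻⁶) = 228.4 K.
T = 19.8 + 228.4 = 248.2 °C.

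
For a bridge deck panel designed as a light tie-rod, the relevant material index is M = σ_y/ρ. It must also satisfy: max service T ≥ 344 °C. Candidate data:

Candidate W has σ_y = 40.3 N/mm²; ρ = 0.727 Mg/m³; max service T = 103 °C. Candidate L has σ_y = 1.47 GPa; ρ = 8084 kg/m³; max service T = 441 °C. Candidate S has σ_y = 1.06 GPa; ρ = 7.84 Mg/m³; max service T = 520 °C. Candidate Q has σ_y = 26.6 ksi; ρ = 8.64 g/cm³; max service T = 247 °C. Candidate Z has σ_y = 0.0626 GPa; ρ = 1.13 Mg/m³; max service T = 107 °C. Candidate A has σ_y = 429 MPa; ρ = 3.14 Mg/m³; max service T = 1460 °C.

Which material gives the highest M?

Screen on constraints: max service T ≥ 344 °C. Survivors: candidate L, candidate S, candidate A.
Convert each candidate to consistent units, then evaluate M:
  candidate L: σ_y = 1470 MPa, ρ = 8084 kg/m³
  candidate S: σ_y = 1060 MPa, ρ = 7840 kg/m³
  candidate A: σ_y = 429.0 MPa, ρ = 3140 kg/m³
  candidate L: M = 182 kN·m/kg
  candidate A: M = 137 kN·m/kg
  candidate S: M = 135 kN·m/kg
Candidate L ranks first.

candidate L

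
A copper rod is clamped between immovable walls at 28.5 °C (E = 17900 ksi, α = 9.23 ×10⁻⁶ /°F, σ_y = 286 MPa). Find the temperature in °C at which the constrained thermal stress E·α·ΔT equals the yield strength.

E = 17900 ksi = 123.4 GPa.
α = 9.23×10⁻⁶/°F × 9/5 = 16.6×10⁻⁶/K.
E·α·ΔT = 286.0 MPa ⇒ ΔT = 286.0 / (123.4×10³ × 16.6×10⁻⁶) = 139.5 K.
T = 28.5 + 139.5 = 168.0 °C.

168 °C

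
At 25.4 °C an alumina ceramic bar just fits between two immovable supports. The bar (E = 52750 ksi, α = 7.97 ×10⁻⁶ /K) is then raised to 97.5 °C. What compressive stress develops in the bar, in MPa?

209 MPa

E = 52750 ksi = 363.7 GPa.
ΔT = 72.10 K. Constrained thermal stress σ = E·α·ΔT = 363.7×10³ MPa × 7.97×10⁻⁶ × 72.10 = 209 MPa (compressive).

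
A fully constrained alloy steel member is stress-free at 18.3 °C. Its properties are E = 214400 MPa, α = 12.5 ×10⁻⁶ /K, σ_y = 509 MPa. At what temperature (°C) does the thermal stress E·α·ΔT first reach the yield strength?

E = 214400 MPa = 214.4 GPa.
E·α·ΔT = 509.0 MPa ⇒ ΔT = 509.0 / (214.4×10³ × 12.5×10⁻⁶) = 189.9 K.
T = 18.3 + 189.9 = 208.2 °C.

208 °C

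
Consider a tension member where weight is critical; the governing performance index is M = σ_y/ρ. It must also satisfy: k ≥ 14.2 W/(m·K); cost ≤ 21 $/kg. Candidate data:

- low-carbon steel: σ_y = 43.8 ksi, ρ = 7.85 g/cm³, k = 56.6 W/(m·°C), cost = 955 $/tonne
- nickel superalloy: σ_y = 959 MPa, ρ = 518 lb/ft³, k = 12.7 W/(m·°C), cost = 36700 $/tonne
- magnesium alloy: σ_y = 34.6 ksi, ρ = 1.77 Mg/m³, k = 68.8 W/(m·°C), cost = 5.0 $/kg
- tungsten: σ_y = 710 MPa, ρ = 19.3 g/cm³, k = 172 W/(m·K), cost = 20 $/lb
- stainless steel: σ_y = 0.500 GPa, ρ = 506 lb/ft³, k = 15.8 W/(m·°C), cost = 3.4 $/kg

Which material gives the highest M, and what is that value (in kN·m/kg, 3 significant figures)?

magnesium alloy, M = 135 kN·m/kg

Screen on constraints: k ≥ 14.2 W/(m·K); cost ≤ 21 $/kg. Survivors: low-carbon steel, magnesium alloy, stainless steel.
Putting every candidate on a common basis:
  low-carbon steel: σ_y = 302.0 MPa, ρ = 7850 kg/m³
  magnesium alloy: σ_y = 238.6 MPa, ρ = 1770 kg/m³
  stainless steel: σ_y = 500.0 MPa, ρ = 8105 kg/m³
  magnesium alloy: M = 135 kN·m/kg
  stainless steel: M = 61.7 kN·m/kg
  low-carbon steel: M = 38.5 kN·m/kg
Magnesium alloy ranks first.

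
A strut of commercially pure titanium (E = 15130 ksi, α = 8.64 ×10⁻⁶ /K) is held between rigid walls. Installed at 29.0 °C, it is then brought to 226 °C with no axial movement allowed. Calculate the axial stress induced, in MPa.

E = 15130 ksi = 104.3 GPa.
ΔT = 197.0 K. Constrained thermal stress σ = E·α·ΔT = 104.3×10³ MPa × 8.64×10⁻⁶ × 197.0 = 178 MPa (compressive).

178 MPa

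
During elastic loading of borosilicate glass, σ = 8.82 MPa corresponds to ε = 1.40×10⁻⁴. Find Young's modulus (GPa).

E = σ/ε = 8.82 MPa / 1.40×10⁻⁴ = 63000 MPa = 63.0 GPa.

63.0 GPa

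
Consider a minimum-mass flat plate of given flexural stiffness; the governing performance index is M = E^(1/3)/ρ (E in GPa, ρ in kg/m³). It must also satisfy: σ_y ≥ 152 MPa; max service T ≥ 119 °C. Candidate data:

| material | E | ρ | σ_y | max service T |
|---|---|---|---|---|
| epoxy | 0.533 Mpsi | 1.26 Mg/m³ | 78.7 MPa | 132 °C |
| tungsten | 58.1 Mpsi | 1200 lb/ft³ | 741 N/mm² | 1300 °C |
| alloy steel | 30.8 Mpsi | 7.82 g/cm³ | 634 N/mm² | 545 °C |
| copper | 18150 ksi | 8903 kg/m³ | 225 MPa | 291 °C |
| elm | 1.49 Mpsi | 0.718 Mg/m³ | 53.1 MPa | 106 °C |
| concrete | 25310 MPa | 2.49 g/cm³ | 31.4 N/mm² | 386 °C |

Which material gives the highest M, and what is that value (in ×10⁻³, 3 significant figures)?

alloy steel, M = 0.763×10⁻³

Screen on constraints: σ_y ≥ 152 MPa; max service T ≥ 119 °C. Survivors: tungsten, alloy steel, copper.
In SI units:
  tungsten: E = 400.6 GPa, ρ = 19220 kg/m³
  alloy steel: E = 212.4 GPa, ρ = 7820 kg/m³
  copper: E = 125.1 GPa, ρ = 8903 kg/m³
  alloy steel: M = 0.763×10⁻³
  copper: M = 0.562×10⁻³
  tungsten: M = 0.383×10⁻³
Alloy steel has the largest M.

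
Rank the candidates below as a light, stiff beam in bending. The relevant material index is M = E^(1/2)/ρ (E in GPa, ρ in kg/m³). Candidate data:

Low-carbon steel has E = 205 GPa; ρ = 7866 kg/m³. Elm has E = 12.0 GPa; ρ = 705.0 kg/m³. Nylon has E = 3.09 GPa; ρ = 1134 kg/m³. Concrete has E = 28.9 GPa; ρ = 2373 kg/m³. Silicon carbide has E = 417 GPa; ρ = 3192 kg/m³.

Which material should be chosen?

silicon carbide

Computing M directly (units already consistent):
  silicon carbide: M = 6.40×10⁻³
  elm: M = 4.91×10⁻³
  concrete: M = 2.27×10⁻³
  low-carbon steel: M = 1.82×10⁻³
  nylon: M = 1.55×10⁻³
Silicon carbide ranks first.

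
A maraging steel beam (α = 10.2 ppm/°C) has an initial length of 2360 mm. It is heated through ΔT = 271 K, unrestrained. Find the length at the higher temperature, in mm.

2366.5 mm

ΔL = α·L₀·ΔT = 10.2×10⁻⁶ × 2360 mm × 271.0 K = 6.52 mm.
L = L₀ + ΔL = 2360 + 6.52 = 2366.5 mm.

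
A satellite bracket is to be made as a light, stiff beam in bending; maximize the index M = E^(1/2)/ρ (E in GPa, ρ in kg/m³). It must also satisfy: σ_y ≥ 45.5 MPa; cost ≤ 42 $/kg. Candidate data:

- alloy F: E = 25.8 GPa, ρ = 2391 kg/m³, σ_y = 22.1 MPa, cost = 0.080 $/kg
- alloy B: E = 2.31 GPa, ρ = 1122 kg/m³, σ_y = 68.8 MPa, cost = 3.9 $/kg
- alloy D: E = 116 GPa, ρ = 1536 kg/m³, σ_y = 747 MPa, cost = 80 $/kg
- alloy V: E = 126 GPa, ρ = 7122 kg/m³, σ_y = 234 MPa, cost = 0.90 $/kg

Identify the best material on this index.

alloy V

Screen on constraints: σ_y ≥ 45.5 MPa; cost ≤ 42 $/kg. Survivors: alloy B, alloy V.
Per-candidate index values:
  alloy V: M = 1.58×10⁻³
  alloy B: M = 1.35×10⁻³
Alloy V ranks first.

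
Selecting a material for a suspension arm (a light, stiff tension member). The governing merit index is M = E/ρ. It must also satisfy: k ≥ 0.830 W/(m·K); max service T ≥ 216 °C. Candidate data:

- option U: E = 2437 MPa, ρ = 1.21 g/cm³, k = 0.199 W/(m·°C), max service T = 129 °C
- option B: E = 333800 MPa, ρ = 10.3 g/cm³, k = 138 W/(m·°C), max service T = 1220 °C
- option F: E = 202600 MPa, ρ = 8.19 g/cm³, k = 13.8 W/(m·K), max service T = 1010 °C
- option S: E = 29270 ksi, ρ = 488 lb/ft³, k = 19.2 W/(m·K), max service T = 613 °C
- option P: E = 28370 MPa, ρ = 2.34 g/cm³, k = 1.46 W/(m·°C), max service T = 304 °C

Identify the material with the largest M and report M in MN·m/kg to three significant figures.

Screen on constraints: k ≥ 0.830 W/(m·K); max service T ≥ 216 °C. Survivors: option B, option F, option S, option P.
Normalizing units and computing the index:
  option B: E = 333.8 GPa, ρ = 10300 kg/m³
  option F: E = 202.6 GPa, ρ = 8190 kg/m³
  option S: E = 201.8 GPa, ρ = 7817 kg/m³
  option P: E = 28.37 GPa, ρ = 2340 kg/m³
  option B: M = 32.4 MN·m/kg
  option S: M = 25.8 MN·m/kg
  option F: M = 24.7 MN·m/kg
  option P: M = 12.1 MN·m/kg
Highest index: option B.

option B, M = 32.4 MN·m/kg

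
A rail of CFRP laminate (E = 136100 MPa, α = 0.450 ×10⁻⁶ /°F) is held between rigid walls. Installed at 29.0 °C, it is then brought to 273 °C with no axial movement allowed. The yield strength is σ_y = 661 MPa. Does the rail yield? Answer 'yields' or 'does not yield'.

does not yield

E = 136100 MPa = 136.1 GPa.
α = 0.450×10⁻⁶/°F × 9/5 = 0.810×10⁻⁶/K.
ΔT = 244.0 K. Constrained thermal stress σ = E·α·ΔT = 136.1×10³ MPa × 0.810×10⁻⁶ × 244.0 = 26.9 MPa (compressive).
Compare to σ_y = 661 MPa: σ < σ_y, so it does not yield.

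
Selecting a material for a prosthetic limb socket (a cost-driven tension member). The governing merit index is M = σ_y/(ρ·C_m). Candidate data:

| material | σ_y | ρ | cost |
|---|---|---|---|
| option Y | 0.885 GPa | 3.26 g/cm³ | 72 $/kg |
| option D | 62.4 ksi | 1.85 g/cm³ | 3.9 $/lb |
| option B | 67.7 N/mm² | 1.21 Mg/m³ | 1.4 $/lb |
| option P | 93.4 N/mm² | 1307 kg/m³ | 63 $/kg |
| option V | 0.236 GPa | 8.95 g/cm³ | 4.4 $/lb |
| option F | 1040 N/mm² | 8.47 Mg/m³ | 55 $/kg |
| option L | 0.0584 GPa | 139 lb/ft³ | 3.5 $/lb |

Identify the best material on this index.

option D

In SI units:
  option Y: σ_y = 885.0 MPa, ρ = 3260 kg/m³, cost = 72.00 $/kg
  option D: σ_y = 430.2 MPa, ρ = 1850 kg/m³, cost = 8.598 $/kg
  option B: σ_y = 67.70 MPa, ρ = 1210 kg/m³, cost = 3.086 $/kg
  option P: σ_y = 93.40 MPa, ρ = 1307 kg/m³, cost = 63.00 $/kg
  option V: σ_y = 236.0 MPa, ρ = 8950 kg/m³, cost = 9.700 $/kg
  option F: σ_y = 1040 MPa, ρ = 8470 kg/m³, cost = 55.00 $/kg
  option L: σ_y = 58.40 MPa, ρ = 2227 kg/m³, cost = 7.716 $/kg
  option D: M = 27.0 kN·m per $
  option B: M = 18.1 kN·m per $
  option Y: M = 3.77 kN·m per $
  option L: M = 3.40 kN·m per $
  option V: M = 2.72 kN·m per $
  option F: M = 2.23 kN·m per $
  option P: M = 1.13 kN·m per $
Highest index: option D.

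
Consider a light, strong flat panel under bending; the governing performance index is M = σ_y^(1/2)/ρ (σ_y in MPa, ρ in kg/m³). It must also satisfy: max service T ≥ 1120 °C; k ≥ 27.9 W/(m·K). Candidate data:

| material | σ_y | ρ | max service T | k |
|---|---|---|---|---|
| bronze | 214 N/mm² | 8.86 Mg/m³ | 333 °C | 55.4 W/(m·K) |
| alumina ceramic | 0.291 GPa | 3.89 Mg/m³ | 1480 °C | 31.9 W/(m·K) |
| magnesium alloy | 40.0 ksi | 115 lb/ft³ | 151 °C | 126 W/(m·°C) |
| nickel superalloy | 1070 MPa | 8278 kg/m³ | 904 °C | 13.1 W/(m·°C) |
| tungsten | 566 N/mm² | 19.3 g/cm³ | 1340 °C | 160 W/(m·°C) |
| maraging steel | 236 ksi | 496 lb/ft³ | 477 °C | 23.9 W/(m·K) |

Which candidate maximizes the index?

alumina ceramic

Screen on constraints: max service T ≥ 1120 °C; k ≥ 27.9 W/(m·K). Survivors: alumina ceramic, tungsten.
Normalizing units and computing the index:
  alumina ceramic: σ_y = 291.0 MPa, ρ = 3890 kg/m³
  tungsten: σ_y = 566.0 MPa, ρ = 19300 kg/m³
  alumina ceramic: M = 4.39×10⁻³
  tungsten: M = 1.23×10⁻³
The maximum is for alumina ceramic.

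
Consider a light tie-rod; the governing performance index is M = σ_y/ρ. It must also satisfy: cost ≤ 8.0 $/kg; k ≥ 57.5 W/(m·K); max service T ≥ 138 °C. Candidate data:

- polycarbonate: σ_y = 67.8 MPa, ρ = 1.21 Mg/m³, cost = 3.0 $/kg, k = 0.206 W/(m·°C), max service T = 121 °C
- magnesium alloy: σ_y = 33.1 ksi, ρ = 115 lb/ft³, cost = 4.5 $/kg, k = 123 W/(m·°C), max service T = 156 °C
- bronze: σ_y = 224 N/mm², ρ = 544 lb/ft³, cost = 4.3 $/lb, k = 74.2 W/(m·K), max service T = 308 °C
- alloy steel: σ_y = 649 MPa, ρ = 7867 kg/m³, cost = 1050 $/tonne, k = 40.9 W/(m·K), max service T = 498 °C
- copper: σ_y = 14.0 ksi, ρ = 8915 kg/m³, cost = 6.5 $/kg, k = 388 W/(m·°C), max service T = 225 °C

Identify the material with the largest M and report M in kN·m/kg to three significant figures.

magnesium alloy, M = 124 kN·m/kg

Screen on constraints: cost ≤ 8.0 $/kg; k ≥ 57.5 W/(m·K); max service T ≥ 138 °C. Survivors: magnesium alloy, copper.
Putting every candidate on a common basis:
  magnesium alloy: σ_y = 228.2 MPa, ρ = 1842 kg/m³
  copper: σ_y = 96.53 MPa, ρ = 8915 kg/m³
  magnesium alloy: M = 124 kN·m/kg
  copper: M = 10.8 kN·m/kg
Magnesium alloy has the largest M.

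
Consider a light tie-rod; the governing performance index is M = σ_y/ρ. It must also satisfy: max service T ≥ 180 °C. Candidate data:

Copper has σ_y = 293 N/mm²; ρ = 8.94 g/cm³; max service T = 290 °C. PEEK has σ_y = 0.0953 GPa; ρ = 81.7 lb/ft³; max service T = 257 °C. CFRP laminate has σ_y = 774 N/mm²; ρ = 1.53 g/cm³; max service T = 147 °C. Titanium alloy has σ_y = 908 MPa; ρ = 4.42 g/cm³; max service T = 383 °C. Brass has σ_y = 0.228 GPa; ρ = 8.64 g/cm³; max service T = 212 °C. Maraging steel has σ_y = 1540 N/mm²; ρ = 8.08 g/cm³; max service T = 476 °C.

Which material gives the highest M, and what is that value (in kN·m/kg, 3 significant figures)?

titanium alloy, M = 205 kN·m/kg

Screen on constraints: max service T ≥ 180 °C. Survivors: copper, PEEK, titanium alloy, brass, maraging steel.
In SI units:
  copper: σ_y = 293.0 MPa, ρ = 8940 kg/m³
  PEEK: σ_y = 95.30 MPa, ρ = 1309 kg/m³
  titanium alloy: σ_y = 908.0 MPa, ρ = 4420 kg/m³
  brass: σ_y = 228.0 MPa, ρ = 8640 kg/m³
  maraging steel: σ_y = 1540 MPa, ρ = 8080 kg/m³
  titanium alloy: M = 205 kN·m/kg
  maraging steel: M = 191 kN·m/kg
  PEEK: M = 72.8 kN·m/kg
  copper: M = 32.8 kN·m/kg
  brass: M = 26.4 kN·m/kg
Titanium alloy ranks first.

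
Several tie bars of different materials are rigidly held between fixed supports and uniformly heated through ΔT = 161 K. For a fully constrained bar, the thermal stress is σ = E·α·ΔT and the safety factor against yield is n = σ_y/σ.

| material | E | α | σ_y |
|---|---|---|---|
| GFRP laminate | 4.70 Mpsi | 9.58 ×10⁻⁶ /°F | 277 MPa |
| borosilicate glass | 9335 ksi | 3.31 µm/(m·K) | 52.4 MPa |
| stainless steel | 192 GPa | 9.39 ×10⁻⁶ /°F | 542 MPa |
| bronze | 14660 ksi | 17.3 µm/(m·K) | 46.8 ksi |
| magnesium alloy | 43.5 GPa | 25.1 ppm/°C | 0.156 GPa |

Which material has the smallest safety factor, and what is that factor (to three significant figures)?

magnesium alloy, n = 0.887

Converting E to GPa, α to ×10⁻⁶/K, σ_y to MPa, then σ and n for each:
  GFRP laminate: E = 32.41, α = 17.2, σ_y = 277.0 → σ = 90.0 MPa, n = 3.08
  borosilicate glass: E = 64.36, α = 3.31, σ_y = 52.40 → σ = 34.3 MPa, n = 1.53
  stainless steel: E = 192.0, α = 16.9, σ_y = 542.0 → σ = 522 MPa, n = 1.04
  bronze: E = 101.1, α = 17.3, σ_y = 322.7 → σ = 282 MPa, n = 1.15
  magnesium alloy: E = 43.50, α = 25.1, σ_y = 156.0 → σ = 176 MPa, n = 0.887
Magnesium alloy has the lowest safety factor, n = 0.887.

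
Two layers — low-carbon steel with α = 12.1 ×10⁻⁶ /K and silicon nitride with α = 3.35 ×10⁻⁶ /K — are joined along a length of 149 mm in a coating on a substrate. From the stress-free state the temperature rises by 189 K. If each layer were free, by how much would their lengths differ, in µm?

Δα = |12.1 − 3.35|×10⁻⁶/K = 8.75×10⁻⁶/K.
ΔL_mismatch = Δα·L·ΔT = 8.75×10⁻⁶ × 149.0 mm × 189.0 K = 246 µm.

246 µm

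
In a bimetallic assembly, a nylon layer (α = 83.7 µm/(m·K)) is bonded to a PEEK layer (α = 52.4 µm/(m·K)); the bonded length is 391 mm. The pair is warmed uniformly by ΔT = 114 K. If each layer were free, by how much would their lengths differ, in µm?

Δα = |83.7 − 52.4|×10⁻⁶/K = 31.3×10⁻⁶/K.
ΔL_mismatch = Δα·L·ΔT = 31.3×10⁻⁶ × 391.0 mm × 114.0 K = 1400 µm.

1400 µm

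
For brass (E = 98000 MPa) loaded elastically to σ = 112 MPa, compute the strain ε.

1.14×10⁻³

E = 98000 MPa = 98.00 GPa = 98000 MPa.
ε = σ/E = 112 / 98000 = 1.14×10⁻³.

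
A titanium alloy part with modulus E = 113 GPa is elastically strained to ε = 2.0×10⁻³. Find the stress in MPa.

σ = E·ε = 113000 MPa × 2.0×10⁻³ = 226 MPa.

226 MPa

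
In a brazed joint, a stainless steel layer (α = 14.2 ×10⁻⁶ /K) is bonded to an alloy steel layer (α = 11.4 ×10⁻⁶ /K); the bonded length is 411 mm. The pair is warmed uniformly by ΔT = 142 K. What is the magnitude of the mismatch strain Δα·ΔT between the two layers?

Δα = |14.2 − 11.4|×10⁻⁶/K = 2.80×10⁻⁶/K.
Mismatch strain = Δα·ΔT = 2.80×10⁻⁶ × 142.0 = 3.98×10⁻⁴.

3.98×10⁻⁴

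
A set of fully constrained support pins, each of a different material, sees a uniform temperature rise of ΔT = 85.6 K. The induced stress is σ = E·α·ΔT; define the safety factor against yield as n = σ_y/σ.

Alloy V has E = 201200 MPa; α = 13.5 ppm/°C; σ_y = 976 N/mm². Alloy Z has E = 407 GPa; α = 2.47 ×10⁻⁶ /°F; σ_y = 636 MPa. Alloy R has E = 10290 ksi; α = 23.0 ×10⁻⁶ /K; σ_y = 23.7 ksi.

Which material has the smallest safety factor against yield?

alloy R

Per material, after unit conversion:
  alloy V: E = 201.2, α = 13.5, σ_y = 976.0 → σ = 233 MPa, n = 4.20
  alloy Z: E = 407.0, α = 4.45, σ_y = 636.0 → σ = 155 MPa, n = 4.11
  alloy R: E = 70.95, α = 23.0, σ_y = 163.4 → σ = 140 MPa, n = 1.17
The minimum is alloy R at n = 1.17.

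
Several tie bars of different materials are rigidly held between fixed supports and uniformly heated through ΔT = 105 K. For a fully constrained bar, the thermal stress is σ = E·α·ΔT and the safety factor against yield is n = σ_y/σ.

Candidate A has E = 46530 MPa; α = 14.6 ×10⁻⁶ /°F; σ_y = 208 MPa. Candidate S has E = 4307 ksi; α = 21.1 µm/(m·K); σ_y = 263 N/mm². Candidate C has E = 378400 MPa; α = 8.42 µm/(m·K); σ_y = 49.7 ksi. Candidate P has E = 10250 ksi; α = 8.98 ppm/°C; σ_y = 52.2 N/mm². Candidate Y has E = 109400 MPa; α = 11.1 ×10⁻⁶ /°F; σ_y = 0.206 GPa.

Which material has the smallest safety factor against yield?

candidate P

Per material, after unit conversion:
  candidate A: E = 46.53, α = 26.3, σ_y = 208.0 → σ = 128 MPa, n = 1.62
  candidate S: E = 29.70, α = 21.1, σ_y = 263.0 → σ = 65.8 MPa, n = 4.00
  candidate C: E = 378.4, α = 8.42, σ_y = 342.7 → σ = 335 MPa, n = 1.02
  candidate P: E = 70.67, α = 8.98, σ_y = 52.20 → σ = 66.6 MPa, n = 0.783
  candidate Y: E = 109.4, α = 20.0, σ_y = 206.0 → σ = 230 MPa, n = 0.898
Candidate P has the lowest safety factor, n = 0.783.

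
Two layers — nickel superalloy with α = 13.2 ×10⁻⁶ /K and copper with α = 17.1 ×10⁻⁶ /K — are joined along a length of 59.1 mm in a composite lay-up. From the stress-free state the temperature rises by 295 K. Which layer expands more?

α(nickel superalloy) = 13.2×10⁻⁶/K vs α(copper) = 17.1×10⁻⁶/K.
Higher α expands more for the same ΔT: copper.

copper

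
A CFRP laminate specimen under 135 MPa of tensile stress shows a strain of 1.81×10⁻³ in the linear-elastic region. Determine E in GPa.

E = σ/ε = 135 MPa / 1.81×10⁻³ = 74590 MPa = 74.6 GPa.

74.6 GPa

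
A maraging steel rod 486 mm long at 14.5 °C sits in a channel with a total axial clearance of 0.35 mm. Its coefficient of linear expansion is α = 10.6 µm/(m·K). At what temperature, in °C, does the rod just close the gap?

α·L₀·ΔT = 0.35 mm ⇒ ΔT = 0.35 / (10.6×10⁻⁶ × 486.0) = 67.94 K.
T = 14.5 + 67.94 = 82.44 °C.

82.4 °C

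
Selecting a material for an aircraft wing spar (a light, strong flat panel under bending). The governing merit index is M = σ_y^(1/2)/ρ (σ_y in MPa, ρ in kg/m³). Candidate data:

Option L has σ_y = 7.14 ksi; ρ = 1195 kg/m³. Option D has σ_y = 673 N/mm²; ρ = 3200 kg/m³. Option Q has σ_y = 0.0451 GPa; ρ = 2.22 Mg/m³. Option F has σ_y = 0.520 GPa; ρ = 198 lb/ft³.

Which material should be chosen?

Normalizing units and computing the index:
  option L: σ_y = 49.23 MPa, ρ = 1195 kg/m³
  option D: σ_y = 673.0 MPa, ρ = 3200 kg/m³
  option Q: σ_y = 45.10 MPa, ρ = 2220 kg/m³
  option F: σ_y = 520.0 MPa, ρ = 3172 kg/m³
  option D: M = 8.11×10⁻³
  option F: M = 7.19×10⁻³
  option L: M = 5.87×10⁻³
  option Q: M = 3.03×10⁻³
Option D has the largest M.

option D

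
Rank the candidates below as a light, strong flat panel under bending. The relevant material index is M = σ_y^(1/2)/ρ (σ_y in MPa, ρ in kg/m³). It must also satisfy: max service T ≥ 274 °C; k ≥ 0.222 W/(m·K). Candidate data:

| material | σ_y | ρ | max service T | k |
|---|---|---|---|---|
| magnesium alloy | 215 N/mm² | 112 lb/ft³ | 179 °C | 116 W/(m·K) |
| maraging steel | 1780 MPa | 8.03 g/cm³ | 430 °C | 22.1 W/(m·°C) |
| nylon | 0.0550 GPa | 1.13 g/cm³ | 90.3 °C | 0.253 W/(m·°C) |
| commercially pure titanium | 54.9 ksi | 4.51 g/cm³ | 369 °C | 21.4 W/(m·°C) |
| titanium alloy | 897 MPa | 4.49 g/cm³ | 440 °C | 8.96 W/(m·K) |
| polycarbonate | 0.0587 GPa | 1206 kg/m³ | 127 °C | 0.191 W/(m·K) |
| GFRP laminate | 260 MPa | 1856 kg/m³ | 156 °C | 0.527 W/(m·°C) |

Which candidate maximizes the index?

Screen on constraints: max service T ≥ 274 °C; k ≥ 0.222 W/(m·K). Survivors: maraging steel, commercially pure titanium, titanium alloy.
In SI units:
  maraging steel: σ_y = 1780 MPa, ρ = 8030 kg/m³
  commercially pure titanium: σ_y = 378.5 MPa, ρ = 4510 kg/m³
  titanium alloy: σ_y = 897.0 MPa, ρ = 4490 kg/m³
  titanium alloy: M = 6.67×10⁻³
  maraging steel: M = 5.25×10⁻³
  commercially pure titanium: M = 4.31×10⁻³
The maximum is for titanium alloy.

titanium alloy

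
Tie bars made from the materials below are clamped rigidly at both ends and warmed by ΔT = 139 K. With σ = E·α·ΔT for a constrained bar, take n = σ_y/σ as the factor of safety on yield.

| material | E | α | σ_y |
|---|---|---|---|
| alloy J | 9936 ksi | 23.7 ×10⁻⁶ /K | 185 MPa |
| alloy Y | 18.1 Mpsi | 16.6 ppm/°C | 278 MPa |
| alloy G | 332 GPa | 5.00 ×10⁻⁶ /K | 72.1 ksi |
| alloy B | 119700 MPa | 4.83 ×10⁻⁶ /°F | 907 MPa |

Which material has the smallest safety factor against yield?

Converting E to GPa, α to ×10⁻⁶/K, σ_y to MPa, then σ and n for each:
  alloy J: E = 68.51, α = 23.7, σ_y = 185.0 → σ = 226 MPa, n = 0.820
  alloy Y: E = 124.8, α = 16.6, σ_y = 278.0 → σ = 288 MPa, n = 0.965
  alloy G: E = 332.0, α = 5.00, σ_y = 497.1 → σ = 231 MPa, n = 2.15
  alloy B: E = 119.7, α = 8.69, σ_y = 907.0 → σ = 145 MPa, n = 6.27
The minimum is alloy J at n = 0.820.

alloy J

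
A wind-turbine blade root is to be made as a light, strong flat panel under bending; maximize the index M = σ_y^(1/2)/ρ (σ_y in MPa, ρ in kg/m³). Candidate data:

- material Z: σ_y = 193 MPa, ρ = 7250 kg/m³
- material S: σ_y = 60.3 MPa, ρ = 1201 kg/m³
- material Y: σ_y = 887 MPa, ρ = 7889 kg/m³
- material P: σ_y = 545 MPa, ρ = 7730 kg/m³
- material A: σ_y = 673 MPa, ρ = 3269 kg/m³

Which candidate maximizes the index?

Per-candidate index values:
  material A: M = 7.94×10⁻³
  material S: M = 6.47×10⁻³
  material Y: M = 3.78×10⁻³
  material P: M = 3.02×10⁻³
  material Z: M = 1.92×10⁻³
Highest index: material A.

material A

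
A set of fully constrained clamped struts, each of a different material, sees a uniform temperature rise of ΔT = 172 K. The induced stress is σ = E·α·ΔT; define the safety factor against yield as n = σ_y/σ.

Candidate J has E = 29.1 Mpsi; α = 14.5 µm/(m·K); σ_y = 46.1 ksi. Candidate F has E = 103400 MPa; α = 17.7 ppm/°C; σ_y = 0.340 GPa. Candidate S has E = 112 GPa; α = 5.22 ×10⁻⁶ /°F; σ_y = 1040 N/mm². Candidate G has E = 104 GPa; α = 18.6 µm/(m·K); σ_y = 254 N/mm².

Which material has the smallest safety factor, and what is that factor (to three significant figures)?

candidate J, n = 0.635

Per material, after unit conversion:
  candidate J: E = 200.6, α = 14.5, σ_y = 317.8 → σ = 500 MPa, n = 0.635
  candidate F: E = 103.4, α = 17.7, σ_y = 340.0 → σ = 315 MPa, n = 1.08
  candidate S: E = 112.0, α = 9.40, σ_y = 1040 → σ = 181 MPa, n = 5.75
  candidate G: E = 104.0, α = 18.6, σ_y = 254.0 → σ = 333 MPa, n = 0.763
The minimum is candidate J at n = 0.635.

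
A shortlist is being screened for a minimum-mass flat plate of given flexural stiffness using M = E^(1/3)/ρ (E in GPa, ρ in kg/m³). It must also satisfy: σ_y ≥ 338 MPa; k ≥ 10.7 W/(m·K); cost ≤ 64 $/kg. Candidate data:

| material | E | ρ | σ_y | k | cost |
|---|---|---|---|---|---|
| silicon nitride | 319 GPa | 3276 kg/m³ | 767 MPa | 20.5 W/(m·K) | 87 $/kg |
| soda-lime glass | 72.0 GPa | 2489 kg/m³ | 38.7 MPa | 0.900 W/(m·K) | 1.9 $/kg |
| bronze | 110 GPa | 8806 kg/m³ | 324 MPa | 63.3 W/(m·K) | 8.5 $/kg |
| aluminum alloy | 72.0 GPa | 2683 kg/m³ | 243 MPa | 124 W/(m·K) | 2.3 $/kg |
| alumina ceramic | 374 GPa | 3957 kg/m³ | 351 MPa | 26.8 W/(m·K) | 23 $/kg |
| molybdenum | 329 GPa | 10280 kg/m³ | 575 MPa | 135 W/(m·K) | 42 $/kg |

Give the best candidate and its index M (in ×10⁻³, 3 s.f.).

alumina ceramic, M = 1.82×10⁻³

Screen on constraints: σ_y ≥ 338 MPa; k ≥ 10.7 W/(m·K); cost ≤ 64 $/kg. Survivors: alumina ceramic, molybdenum.
Per-candidate index values:
  alumina ceramic: M = 1.82×10⁻³
  molybdenum: M = 0.672×10⁻³
Alumina ceramic has the largest M.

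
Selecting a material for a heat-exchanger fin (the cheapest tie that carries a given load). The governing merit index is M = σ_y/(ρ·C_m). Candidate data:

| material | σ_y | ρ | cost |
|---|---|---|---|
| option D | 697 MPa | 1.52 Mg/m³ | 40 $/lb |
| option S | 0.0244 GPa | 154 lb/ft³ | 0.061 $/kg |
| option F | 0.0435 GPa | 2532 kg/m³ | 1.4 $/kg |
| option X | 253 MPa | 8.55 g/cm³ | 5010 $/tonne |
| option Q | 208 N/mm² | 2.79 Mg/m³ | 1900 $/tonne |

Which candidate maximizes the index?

option S

Normalizing units and computing the index:
  option D: σ_y = 697.0 MPa, ρ = 1520 kg/m³, cost = 88.18 $/kg
  option S: σ_y = 24.40 MPa, ρ = 2467 kg/m³, cost = 0.06100 $/kg
  option F: σ_y = 43.50 MPa, ρ = 2532 kg/m³, cost = 1.400 $/kg
  option X: σ_y = 253.0 MPa, ρ = 8550 kg/m³, cost = 5.010 $/kg
  option Q: σ_y = 208.0 MPa, ρ = 2790 kg/m³, cost = 1.900 $/kg
  option S: M = 162 kN·m per $
  option Q: M = 39.2 kN·m per $
  option F: M = 12.3 kN·m per $
  option X: M = 5.91 kN·m per $
  option D: M = 5.20 kN·m per $
Highest index: option S.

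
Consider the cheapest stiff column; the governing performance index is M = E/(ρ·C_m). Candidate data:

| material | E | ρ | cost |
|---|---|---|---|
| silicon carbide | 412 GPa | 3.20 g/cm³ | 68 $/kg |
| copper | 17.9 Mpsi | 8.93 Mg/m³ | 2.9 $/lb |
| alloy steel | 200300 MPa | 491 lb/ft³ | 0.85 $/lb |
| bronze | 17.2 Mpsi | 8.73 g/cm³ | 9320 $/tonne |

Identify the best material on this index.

In SI units:
  silicon carbide: E = 412.0 GPa, ρ = 3200 kg/m³, cost = 68.00 $/kg
  copper: E = 123.4 GPa, ρ = 8930 kg/m³, cost = 6.393 $/kg
  alloy steel: E = 200.3 GPa, ρ = 7865 kg/m³, cost = 1.874 $/kg
  bronze: E = 118.6 GPa, ρ = 8730 kg/m³, cost = 9.320 $/kg
  alloy steel: M = 13.6 MN·m per $
  copper: M = 2.16 MN·m per $
  silicon carbide: M = 1.89 MN·m per $
  bronze: M = 1.46 MN·m per $
Alloy steel has the largest M.

alloy steel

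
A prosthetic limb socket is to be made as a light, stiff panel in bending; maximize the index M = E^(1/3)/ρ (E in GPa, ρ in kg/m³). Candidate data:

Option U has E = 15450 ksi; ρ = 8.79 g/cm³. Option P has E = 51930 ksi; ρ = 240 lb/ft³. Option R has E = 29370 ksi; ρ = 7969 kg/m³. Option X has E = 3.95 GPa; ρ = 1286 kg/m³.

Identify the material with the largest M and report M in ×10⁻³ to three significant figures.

After converting to SI:
  option U: E = 106.5 GPa, ρ = 8790 kg/m³
  option P: E = 358.0 GPa, ρ = 3844 kg/m³
  option R: E = 202.5 GPa, ρ = 7969 kg/m³
  option X: E = 3.950 GPa, ρ = 1286 kg/m³
  option P: M = 1.85×10⁻³
  option X: M = 1.23×10⁻³
  option R: M = 0.737×10⁻³
  option U: M = 0.539×10⁻³
Option P has the largest M.

option P, M = 1.85×10⁻³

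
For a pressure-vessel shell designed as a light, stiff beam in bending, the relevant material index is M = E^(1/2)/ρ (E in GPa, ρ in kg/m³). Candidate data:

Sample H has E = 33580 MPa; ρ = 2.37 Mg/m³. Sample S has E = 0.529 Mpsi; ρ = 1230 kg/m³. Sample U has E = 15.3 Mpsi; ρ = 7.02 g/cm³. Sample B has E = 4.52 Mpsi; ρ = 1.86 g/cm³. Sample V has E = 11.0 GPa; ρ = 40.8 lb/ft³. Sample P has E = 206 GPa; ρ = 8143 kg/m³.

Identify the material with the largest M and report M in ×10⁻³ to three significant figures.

sample V, M = 5.07×10⁻³

In SI units:
  sample H: E = 33.58 GPa, ρ = 2370 kg/m³
  sample S: E = 3.647 GPa, ρ = 1230 kg/m³
  sample U: E = 105.5 GPa, ρ = 7020 kg/m³
  sample B: E = 31.16 GPa, ρ = 1860 kg/m³
  sample V: E = 11.00 GPa, ρ = 653.6 kg/m³
  sample P: E = 206.0 GPa, ρ = 8143 kg/m³
  sample V: M = 5.07×10⁻³
  sample B: M = 3.00×10⁻³
  sample H: M = 2.45×10⁻³
  sample P: M = 1.76×10⁻³
  sample S: M = 1.55×10⁻³
  sample U: M = 1.46×10⁻³
Highest index: sample V.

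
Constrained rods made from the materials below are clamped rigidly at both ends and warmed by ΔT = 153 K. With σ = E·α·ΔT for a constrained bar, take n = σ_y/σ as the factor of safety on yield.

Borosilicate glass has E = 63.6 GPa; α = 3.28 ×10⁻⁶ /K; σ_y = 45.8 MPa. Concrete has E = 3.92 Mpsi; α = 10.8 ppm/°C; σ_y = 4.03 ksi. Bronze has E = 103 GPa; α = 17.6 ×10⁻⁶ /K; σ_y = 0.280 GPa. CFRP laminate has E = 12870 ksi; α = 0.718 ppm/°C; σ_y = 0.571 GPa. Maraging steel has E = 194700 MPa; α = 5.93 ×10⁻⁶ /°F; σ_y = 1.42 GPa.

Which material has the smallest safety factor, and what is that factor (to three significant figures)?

Converting E to GPa, α to ×10⁻⁶/K, σ_y to MPa, then σ and n for each:
  borosilicate glass: E = 63.60, α = 3.28, σ_y = 45.80 → σ = 31.9 MPa, n = 1.43
  concrete: E = 27.03, α = 10.8, σ_y = 27.79 → σ = 44.7 MPa, n = 0.622
  bronze: E = 103.0, α = 17.6, σ_y = 280.0 → σ = 277 MPa, n = 1.01
  CFRP laminate: E = 88.74, α = 0.718, σ_y = 571.0 → σ = 9.75 MPa, n = 58.6
  maraging steel: E = 194.7, α = 10.7, σ_y = 1420 → σ = 318 MPa, n = 4.47
The minimum is concrete at n = 0.622.

concrete, n = 0.622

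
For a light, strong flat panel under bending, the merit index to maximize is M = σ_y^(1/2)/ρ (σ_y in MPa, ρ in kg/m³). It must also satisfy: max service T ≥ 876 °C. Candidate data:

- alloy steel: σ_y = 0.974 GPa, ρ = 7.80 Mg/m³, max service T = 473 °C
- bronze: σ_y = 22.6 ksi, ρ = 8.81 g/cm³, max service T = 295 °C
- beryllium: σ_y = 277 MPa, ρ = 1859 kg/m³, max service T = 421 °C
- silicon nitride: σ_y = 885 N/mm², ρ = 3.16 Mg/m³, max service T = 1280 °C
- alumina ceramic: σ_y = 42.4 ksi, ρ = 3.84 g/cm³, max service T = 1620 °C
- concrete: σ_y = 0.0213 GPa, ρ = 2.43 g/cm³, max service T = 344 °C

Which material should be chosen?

silicon nitride

Screen on constraints: max service T ≥ 876 °C. Survivors: silicon nitride, alumina ceramic.
Putting every candidate on a common basis:
  silicon nitride: σ_y = 885.0 MPa, ρ = 3160 kg/m³
  alumina ceramic: σ_y = 292.3 MPa, ρ = 3840 kg/m³
  silicon nitride: M = 9.41×10⁻³
  alumina ceramic: M = 4.45×10⁻³
Highest index: silicon nitride.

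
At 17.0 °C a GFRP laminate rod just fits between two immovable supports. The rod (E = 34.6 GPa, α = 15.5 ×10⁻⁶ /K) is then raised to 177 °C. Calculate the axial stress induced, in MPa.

ΔT = 160.0 K. Constrained thermal stress σ = E·α·ΔT = 34.60×10³ MPa × 15.5×10⁻⁶ × 160.0 = 85.8 MPa (compressive).

85.8 MPa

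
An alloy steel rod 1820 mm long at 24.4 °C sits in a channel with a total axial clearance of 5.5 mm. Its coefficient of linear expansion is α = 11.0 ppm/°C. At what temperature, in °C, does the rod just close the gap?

299 °C

α·L₀·ΔT = 5.5 mm ⇒ ΔT = 5.5 / (11.0×10⁻⁶ × 1820.0) = 274.7 K.
T = 24.4 + 274.7 = 299.1 °C.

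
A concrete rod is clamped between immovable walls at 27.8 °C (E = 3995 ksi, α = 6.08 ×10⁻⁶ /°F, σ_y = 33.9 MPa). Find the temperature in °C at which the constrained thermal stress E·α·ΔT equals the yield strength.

E = 3995 ksi = 27.54 GPa.
α = 6.08×10⁻⁶/°F × 9/5 = 10.9×10⁻⁶/K.
E·α·ΔT = 33.90 MPa ⇒ ΔT = 33.90 / (27.54×10³ × 10.9×10⁻⁶) = 112.5 K.
T = 27.8 + 112.5 = 140.3 °C.

140 °C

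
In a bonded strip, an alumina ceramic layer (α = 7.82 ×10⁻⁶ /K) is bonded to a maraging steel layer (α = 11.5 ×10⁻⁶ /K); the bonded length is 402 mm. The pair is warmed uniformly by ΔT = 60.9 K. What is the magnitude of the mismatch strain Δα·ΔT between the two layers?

Δα = |7.82 − 11.5|×10⁻⁶/K = 3.68×10⁻⁶/K.
Mismatch strain = Δα·ΔT = 3.68×10⁻⁶ × 60.9 = 2.24×10⁻⁴.

2.24×10⁻⁴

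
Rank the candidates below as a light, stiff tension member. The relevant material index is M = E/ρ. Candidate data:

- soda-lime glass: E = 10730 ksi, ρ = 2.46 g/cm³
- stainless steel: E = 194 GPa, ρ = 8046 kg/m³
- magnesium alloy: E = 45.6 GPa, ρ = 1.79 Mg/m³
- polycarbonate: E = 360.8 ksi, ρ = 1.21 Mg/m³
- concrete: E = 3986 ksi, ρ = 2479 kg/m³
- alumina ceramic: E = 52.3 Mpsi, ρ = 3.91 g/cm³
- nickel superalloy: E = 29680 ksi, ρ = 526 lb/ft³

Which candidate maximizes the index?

alumina ceramic

Putting every candidate on a common basis:
  soda-lime glass: E = 73.98 GPa, ρ = 2460 kg/m³
  stainless steel: E = 194.0 GPa, ρ = 8046 kg/m³
  magnesium alloy: E = 45.60 GPa, ρ = 1790 kg/m³
  polycarbonate: E = 2.488 GPa, ρ = 1210 kg/m³
  concrete: E = 27.48 GPa, ρ = 2479 kg/m³
  alumina ceramic: E = 360.6 GPa, ρ = 3910 kg/m³
  nickel superalloy: E = 204.6 GPa, ρ = 8426 kg/m³
  alumina ceramic: M = 92.2 MN·m/kg
  soda-lime glass: M = 30.1 MN·m/kg
  magnesium alloy: M = 25.5 MN·m/kg
  nickel superalloy: M = 24.3 MN·m/kg
  stainless steel: M = 24.1 MN·m/kg
  concrete: M = 11.1 MN·m/kg
  polycarbonate: M = 2.06 MN·m/kg
Highest index: alumina ceramic.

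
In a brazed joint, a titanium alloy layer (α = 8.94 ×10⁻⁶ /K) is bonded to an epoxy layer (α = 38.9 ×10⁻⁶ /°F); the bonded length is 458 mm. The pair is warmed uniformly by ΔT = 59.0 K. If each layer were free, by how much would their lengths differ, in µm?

epoxy: α = 38.9×10⁻⁶/°F × 9/5 = 70.0×10⁻⁶/K.
Δα = |8.94 − 70.0|×10⁻⁶/K = 61.1×10⁻⁶/K.
ΔL_mismatch = Δα·L·ΔT = 61.1×10⁻⁶ × 458.0 mm × 59.0 K = 1650 µm.

1650 µm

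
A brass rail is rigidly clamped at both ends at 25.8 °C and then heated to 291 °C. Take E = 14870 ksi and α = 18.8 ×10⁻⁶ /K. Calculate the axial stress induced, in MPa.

511 MPa

E = 14870 ksi = 102.5 GPa.
ΔT = 265.2 K. Constrained thermal stress σ = E·α·ΔT = 102.5×10³ MPa × 18.8×10⁻⁶ × 265.2 = 511 MPa (compressive).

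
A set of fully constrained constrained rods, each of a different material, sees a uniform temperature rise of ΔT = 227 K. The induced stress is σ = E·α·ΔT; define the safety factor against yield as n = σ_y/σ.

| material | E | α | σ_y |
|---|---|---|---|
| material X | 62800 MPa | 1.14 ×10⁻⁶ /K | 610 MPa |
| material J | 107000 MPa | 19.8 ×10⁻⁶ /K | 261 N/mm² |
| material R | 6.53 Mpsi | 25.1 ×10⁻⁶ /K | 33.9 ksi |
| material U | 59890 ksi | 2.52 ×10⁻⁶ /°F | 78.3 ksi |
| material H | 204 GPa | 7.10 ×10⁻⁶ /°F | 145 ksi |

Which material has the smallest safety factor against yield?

With everything in SI (GPa, ×10⁻⁶/K, MPa):
  material X: E = 62.80, α = 1.14, σ_y = 610.0 → σ = 16.3 MPa, n = 37.5
  material J: E = 107.0, α = 19.8, σ_y = 261.0 → σ = 481 MPa, n = 0.543
  material R: E = 45.02, α = 25.1, σ_y = 233.7 → σ = 257 MPa, n = 0.911
  material U: E = 412.9, α = 4.54, σ_y = 539.9 → σ = 425 MPa, n = 1.27
  material H: E = 204.0, α = 12.8, σ_y = 999.7 → σ = 592 MPa, n = 1.69
Smallest n: material J with n = 0.543.

material J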